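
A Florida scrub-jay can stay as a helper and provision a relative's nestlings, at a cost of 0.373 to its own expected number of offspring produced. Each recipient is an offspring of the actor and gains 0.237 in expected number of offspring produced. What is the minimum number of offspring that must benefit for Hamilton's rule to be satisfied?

r to an offspring = 0.5 (one parent–offspring link: r = (1/2)^1 = 1/2).
Hamilton's rule: n·r·B > C  ⇒  n > C/(r·B) = 0.373/(0.5·0.237) = 3.148.
The smallest integer exceeding 3.148 is 4.

4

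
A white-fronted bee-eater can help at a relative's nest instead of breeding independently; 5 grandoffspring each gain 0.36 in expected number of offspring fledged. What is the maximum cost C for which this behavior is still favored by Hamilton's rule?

0.45

r to a grandoffspring = 1/4 (two parent–offspring links: r = (1/2)^2 = 1/4).
Hamilton's rule: n·r·B > C, so the trait is favored while C < n·r·B = 5·0.25·0.36 = 0.45.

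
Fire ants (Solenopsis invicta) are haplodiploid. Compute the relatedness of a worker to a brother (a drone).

0.25

Her haploid brother carries none of their father's genes and a random half of their mother's genome; that half matches the maternal half of her own genome with probability 1/2: r = 1/2 · 1/2 = 1/4.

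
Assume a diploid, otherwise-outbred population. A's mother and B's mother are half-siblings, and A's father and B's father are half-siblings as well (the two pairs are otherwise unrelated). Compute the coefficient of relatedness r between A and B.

Independent pedigree routes through distinct common ancestors add.
A and B are related in two ways: half first cousins through their mothers (r = 1/16) and half first cousins through their fathers (r = 1/16).
r = 1/16 + 1/16 = 0.125.

0.125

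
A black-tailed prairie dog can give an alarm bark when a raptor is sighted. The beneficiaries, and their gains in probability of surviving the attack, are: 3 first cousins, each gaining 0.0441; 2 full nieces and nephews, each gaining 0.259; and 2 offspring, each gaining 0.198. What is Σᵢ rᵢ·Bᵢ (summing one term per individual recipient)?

r to a first cousin = 0.125 (first cousins share one grandparent pair — two paths of length 4: r = 2·(1/2)^4 = 1/8).
r to a full niece or nephew = 1/4 (full aunt/uncle↔niece/nephew: two paths of length 3 through the shared grandparent pair: r = 2·(1/2)^3 = 1/4).
r to an offspring = 1/2 (one parent–offspring link: r = (1/2)^1 = 1/2).
Summing one r·B term per recipient: 3·0.125·0.0441 + 2·0.25·0.259 + 2·0.5·0.198 = 0.3440375.

0.3440375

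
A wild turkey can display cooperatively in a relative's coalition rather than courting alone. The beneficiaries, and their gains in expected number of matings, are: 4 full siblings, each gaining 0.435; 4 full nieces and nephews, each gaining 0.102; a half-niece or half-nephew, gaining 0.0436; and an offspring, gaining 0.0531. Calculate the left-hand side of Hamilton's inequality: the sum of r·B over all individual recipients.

r to a full sibling = 0.5 (full sibs share both parents — two paths of length 2: r = 2·(1/2)^2 = 1/2).
r to a full niece or nephew = 1/4 (full aunt/uncle↔niece/nephew: two paths of length 3 through the shared grandparent pair: r = 2·(1/2)^3 = 1/4).
r to a half-niece or half-nephew = 0.125 (half-aunt/uncle↔niece/nephew: one path of length 3: r = (1/2)^3 = 1/8).
r to an offspring = 1/2 (one parent–offspring link: r = (1/2)^1 = 1/2).
Summing one r·B term per recipient: 4·0.5·0.435 + 4·0.25·0.102 + 1·0.125·0.0436 + 1·0.5·0.0531 = 1.004.

1.004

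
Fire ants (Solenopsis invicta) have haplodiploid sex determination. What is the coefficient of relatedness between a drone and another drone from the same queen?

0.5

Haploid brothers each carry a random half of the queen's diploid genome, so on average they share half: r = 1/2.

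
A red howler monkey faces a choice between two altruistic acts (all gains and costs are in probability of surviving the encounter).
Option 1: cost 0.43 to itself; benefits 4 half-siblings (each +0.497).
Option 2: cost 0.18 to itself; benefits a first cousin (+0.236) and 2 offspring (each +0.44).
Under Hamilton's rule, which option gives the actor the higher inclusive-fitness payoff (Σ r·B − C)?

Option 2

Option 1: r to a half-sibling = 0.25.
Option 1: Σ r·B − C = (4·0.25·0.497) − 0.43 = 0.067.
Option 2: r to a first cousin = 0.125.
Option 2: r to an offspring = 0.5.
Option 2: Σ r·B − C = (1·0.125·0.236 + 2·0.5·0.44) − 0.18 = 0.2895.
Option 2 has the higher net inclusive-fitness payoff.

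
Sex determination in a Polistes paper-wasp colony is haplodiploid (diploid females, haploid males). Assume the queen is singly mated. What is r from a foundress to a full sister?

Haplodiploid full sisters inherit their father's entire haploid genome identically (contributing 1/2) and on average half of their mother's contribution (1/2 · 1/2 = 1/4); r = 1/2 + 1/4 = 3/4.

0.75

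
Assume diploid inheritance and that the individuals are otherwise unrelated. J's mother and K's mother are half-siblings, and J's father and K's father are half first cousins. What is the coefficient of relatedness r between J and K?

0.078125

Independent pedigree routes through distinct common ancestors add.
J and K are related in two ways: half first cousins through their mothers (r = 1/16) and half second cousins through their fathers (r = 1/64).
r = 1/16 + 1/64 = 5/64 = 0.078125.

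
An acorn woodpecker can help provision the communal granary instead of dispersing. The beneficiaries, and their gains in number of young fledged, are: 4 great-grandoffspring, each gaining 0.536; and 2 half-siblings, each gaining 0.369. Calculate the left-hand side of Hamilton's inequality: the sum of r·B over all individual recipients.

r to a great-grandoffspring = 1/8 (three parent–offspring links: r = (1/2)^3 = 1/8).
r to a half-sibling = 1/4 (half-sibs share one parent — one path of length 2: r = (1/2)^2 = 1/4).
Summing one r·B term per recipient: 4·0.125·0.536 + 2·0.25·0.369 = 0.4525.

0.4525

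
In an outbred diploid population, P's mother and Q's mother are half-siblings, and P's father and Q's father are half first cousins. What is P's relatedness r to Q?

0.078125

With two independent routes of shared ancestry, r is the sum of the two contributions.
P and Q are related in two ways: half first cousins through their mothers (r = 1/16) and half second cousins through their fathers (r = 1/64).
r = 1/16 + 1/64 = 0.078125.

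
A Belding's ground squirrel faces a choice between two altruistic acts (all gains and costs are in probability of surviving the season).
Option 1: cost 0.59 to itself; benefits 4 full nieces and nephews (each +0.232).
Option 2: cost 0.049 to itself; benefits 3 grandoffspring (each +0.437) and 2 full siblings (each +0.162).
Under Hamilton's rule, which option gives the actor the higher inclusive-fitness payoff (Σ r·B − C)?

Option 1: r to a full niece or nephew = 0.25.
Option 1: Σ r·B − C = (4·0.25·0.232) − 0.59 = -0.358.
Option 2: r to a grandoffspring = 0.25.
Option 2: r to a full sibling = 0.5.
Option 2: Σ r·B − C = (3·0.25·0.437 + 2·0.5·0.162) − 0.049 = 0.44075.
Option 2 has the higher net inclusive-fitness payoff.

Option 2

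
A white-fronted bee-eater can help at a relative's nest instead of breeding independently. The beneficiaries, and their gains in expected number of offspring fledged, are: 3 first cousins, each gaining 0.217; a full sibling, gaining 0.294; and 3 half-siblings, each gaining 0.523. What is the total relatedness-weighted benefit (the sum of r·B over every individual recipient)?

r to a first cousin = 0.125 (first cousins share one grandparent pair — two paths of length 4: r = 2·(1/2)^4 = 1/8).
r to a full sibling = 0.5 (full sibs share both parents — two paths of length 2: r = 2·(1/2)^2 = 1/2).
r to a half-sibling = 0.25 (half-sibs share one parent — one path of length 2: r = (1/2)^2 = 1/4).
Summing one r·B term per recipient: 3·0.125·0.217 + 1·0.5·0.294 + 3·0.25·0.523 = 0.620625.

0.620625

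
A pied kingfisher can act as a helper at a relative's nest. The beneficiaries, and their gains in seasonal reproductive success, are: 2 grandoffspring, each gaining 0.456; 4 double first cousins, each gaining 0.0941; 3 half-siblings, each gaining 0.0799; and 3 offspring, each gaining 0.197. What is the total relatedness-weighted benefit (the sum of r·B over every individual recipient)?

r to a grandoffspring = 1/4 (two parent–offspring links: r = (1/2)^2 = 1/4).
r to a double first cousin = 0.25 (double first cousins share both grandparent pairs — four paths of length 4: r = 4·(1/2)^4 = 1/4).
r to a half-sibling = 0.25 (half-sibs share one parent — one path of length 2: r = (1/2)^2 = 1/4).
r to an offspring = 1/2 (one parent–offspring link: r = (1/2)^1 = 1/2).
Summing one r·B term per recipient: 2·0.25·0.456 + 4·0.25·0.0941 + 3·0.25·0.0799 + 3·0.5·0.197 = 0.677525.

0.677525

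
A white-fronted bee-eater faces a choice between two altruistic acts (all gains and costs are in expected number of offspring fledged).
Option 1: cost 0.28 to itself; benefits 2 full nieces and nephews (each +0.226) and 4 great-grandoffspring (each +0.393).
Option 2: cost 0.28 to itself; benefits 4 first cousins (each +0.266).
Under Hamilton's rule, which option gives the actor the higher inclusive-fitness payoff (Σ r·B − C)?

Option 1: r to a full niece or nephew = 0.25.
Option 1: r to a great-grandoffspring = 0.125.
Option 1: Σ r·B − C = (2·0.25·0.226 + 4·0.125·0.393) − 0.28 = 0.0295.
Option 2: r to a first cousin = 0.125.
Option 2: Σ r·B − C = (4·0.125·0.266) − 0.28 = -0.147.
Option 1 has the higher net inclusive-fitness payoff.

Option 1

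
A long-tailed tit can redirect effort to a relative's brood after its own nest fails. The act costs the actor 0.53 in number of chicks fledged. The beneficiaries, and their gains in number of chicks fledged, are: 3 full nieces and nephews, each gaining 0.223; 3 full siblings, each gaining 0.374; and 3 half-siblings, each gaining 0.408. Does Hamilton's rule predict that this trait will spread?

Yes

Hamilton's rule: the trait is favored when the sum of r·B over every recipient exceeds the actor's cost C.
r to a full niece or nephew = 1/4 (full aunt/uncle↔niece/nephew: two paths of length 3 through the shared grandparent pair: r = 2·(1/2)^3 = 1/4).
r to a full sibling = 0.5 (full sibs share both parents — two paths of length 2: r = 2·(1/2)^2 = 1/2).
r to a half-sibling = 1/4 (half-sibs share one parent — one path of length 2: r = (1/2)^2 = 1/4).
Summing one r·B term per recipient: 3·0.25·0.223 + 3·0.5·0.374 + 3·0.25·0.408 = 1.03425.
1.03425 > 0.53: the indirect benefit exceeds the cost.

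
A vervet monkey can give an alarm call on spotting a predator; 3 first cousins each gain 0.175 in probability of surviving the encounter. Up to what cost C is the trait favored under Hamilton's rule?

0.065625

r to a first cousin = 1/8 (first cousins share one grandparent pair — two paths of length 4: r = 2·(1/2)^4 = 1/8).
Hamilton's rule: n·r·B > C, so the trait is favored while C < n·r·B = 3·0.125·0.175 = 0.065625.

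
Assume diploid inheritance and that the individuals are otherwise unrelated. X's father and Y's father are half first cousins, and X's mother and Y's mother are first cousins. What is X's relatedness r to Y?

0.046875

Wright's path rule: contributions from independent ancestry routes add.
X and Y are related in two ways: half second cousins through their fathers (r = 1/64) and second cousins through their mothers (r = 1/32).
r = 1/64 + 1/32 = 0.046875.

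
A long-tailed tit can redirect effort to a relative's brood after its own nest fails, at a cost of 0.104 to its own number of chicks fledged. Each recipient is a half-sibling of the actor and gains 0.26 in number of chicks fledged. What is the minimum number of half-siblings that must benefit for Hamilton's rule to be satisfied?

2

r to a half-sibling = 0.25 (half-sibs share one parent — one path of length 2: r = (1/2)^2 = 1/4).
Hamilton's rule: n·r·B > C  ⇒  n > C/(r·B) = 0.104/(0.25·0.26) = 1.6.
The smallest integer exceeding 1.6 is 2.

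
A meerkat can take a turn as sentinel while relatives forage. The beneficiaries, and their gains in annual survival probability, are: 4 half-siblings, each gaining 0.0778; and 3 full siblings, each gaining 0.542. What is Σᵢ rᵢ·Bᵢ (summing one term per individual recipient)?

r to a half-sibling = 1/4 (half-sibs share one parent — one path of length 2: r = (1/2)^2 = 1/4).
r to a full sibling = 0.5 (full sibs share both parents — two paths of length 2: r = 2·(1/2)^2 = 1/2).
Summing one r·B term per recipient: 4·0.25·0.0778 + 3·0.5·0.542 = 0.8908.

0.8908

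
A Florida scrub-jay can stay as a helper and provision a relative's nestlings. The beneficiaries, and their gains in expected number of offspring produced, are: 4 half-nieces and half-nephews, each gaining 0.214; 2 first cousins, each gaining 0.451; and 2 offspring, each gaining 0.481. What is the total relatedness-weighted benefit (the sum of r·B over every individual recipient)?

0.70075

r to a half-niece or half-nephew = 0.125 (half-aunt/uncle↔niece/nephew: one path of length 3: r = (1/2)^3 = 1/8).
r to a first cousin = 0.125 (first cousins share one grandparent pair — two paths of length 4: r = 2·(1/2)^4 = 1/8).
r to an offspring = 0.5 (one parent–offspring link: r = (1/2)^1 = 1/2).
Summing one r·B term per recipient: 4·0.125·0.214 + 2·0.125·0.451 + 2·0.5·0.481 = 0.70075.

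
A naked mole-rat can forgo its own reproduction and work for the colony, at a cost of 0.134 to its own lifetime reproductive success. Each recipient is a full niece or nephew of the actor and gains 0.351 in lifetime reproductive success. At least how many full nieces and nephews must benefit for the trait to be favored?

r to a full niece or nephew = 1/4 (full aunt/uncle↔niece/nephew: two paths of length 3 through the shared grandparent pair: r = 2·(1/2)^3 = 1/4).
Hamilton's rule: n·r·B > C  ⇒  n > C/(r·B) = 0.134/(0.25·0.351) = 1.527.
The smallest integer exceeding 1.527 is 2.

2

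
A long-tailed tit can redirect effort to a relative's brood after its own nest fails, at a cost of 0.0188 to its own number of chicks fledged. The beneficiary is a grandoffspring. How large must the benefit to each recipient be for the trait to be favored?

r to a grandoffspring = 0.25 (two parent–offspring links: r = (1/2)^2 = 1/4).
Hamilton's rule with n recipients of equal r: n·r·B > C, so B > C/(n·r) = 0.0188/(1·0.25) = 0.0752.

0.0752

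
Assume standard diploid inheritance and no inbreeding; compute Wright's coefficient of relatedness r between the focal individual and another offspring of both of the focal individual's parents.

Each parent–offspring link contributes a factor of 1/2, and independent paths through distinct common ancestors add.
Full sibs share both parents — two paths of length 2: r = 2·(1/2)^2 = 1/2.

0.5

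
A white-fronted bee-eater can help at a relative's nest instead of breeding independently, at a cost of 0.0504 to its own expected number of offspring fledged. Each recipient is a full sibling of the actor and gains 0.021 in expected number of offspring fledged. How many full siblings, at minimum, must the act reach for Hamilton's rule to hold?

r to a full sibling = 1/2 (full sibs share both parents — two paths of length 2: r = 2·(1/2)^2 = 1/2).
Hamilton's rule: n·r·B > C  ⇒  n > C/(r·B) = 0.0504/(0.5·0.021) = 4.8.
The smallest integer exceeding 4.8 is 5.

5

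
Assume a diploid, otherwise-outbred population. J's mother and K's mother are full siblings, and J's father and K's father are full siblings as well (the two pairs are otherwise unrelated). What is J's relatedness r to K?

With two independent routes of shared ancestry, r is the sum of the two contributions.
J and K are related in two ways: first cousins through their mothers (r = 1/8) and first cousins through their fathers (r = 1/8) — i.e. double first cousins.
r = 1/8 + 1/8 = 0.25.

0.25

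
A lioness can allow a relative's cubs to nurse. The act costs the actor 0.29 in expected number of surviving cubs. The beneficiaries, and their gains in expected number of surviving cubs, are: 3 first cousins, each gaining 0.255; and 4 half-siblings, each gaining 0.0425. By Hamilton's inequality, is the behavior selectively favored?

Hamilton's rule: the trait is favored when the sum of r·B over every recipient exceeds the actor's cost C.
r to a first cousin = 1/8 (first cousins share one grandparent pair — two paths of length 4: r = 2·(1/2)^4 = 1/8).
r to a half-sibling = 1/4 (half-sibs share one parent — one path of length 2: r = (1/2)^2 = 1/4).
Summing one r·B term per recipient: 3·0.125·0.255 + 4·0.25·0.0425 = 0.138125.
0.138125 < 0.29: the indirect benefit is less than the cost.

No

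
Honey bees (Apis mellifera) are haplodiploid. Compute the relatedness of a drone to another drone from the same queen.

0.5

Haploid brothers each carry a random half of the queen's diploid genome, so on average they share half: r = 1/2.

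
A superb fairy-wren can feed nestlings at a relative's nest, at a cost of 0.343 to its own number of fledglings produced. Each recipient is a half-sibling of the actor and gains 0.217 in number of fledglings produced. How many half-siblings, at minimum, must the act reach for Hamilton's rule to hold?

7

r to a half-sibling = 1/4 (half-sibs share one parent — one path of length 2: r = (1/2)^2 = 1/4).
Hamilton's rule: n·r·B > C  ⇒  n > C/(r·B) = 0.343/(0.25·0.217) = 6.323.
The smallest integer exceeding 6.323 is 7.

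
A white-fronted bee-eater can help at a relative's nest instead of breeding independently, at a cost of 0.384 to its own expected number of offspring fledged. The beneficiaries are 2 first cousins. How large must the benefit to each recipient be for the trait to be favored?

r to a first cousin = 0.125 (first cousins share one grandparent pair — two paths of length 4: r = 2·(1/2)^4 = 1/8).
Hamilton's rule with n recipients of equal r: n·r·B > C, so B > C/(n·r) = 0.384/(2·0.125) = 1.536.

1.536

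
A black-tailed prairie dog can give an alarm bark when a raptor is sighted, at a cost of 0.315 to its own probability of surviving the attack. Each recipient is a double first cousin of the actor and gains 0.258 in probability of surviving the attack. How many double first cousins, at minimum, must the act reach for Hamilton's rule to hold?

5

r to a double first cousin = 0.25 (double first cousins share both grandparent pairs — four paths of length 4: r = 4·(1/2)^4 = 1/4).
Hamilton's rule: n·r·B > C  ⇒  n > C/(r·B) = 0.315/(0.25·0.258) = 4.884.
The smallest integer exceeding 4.884 is 5.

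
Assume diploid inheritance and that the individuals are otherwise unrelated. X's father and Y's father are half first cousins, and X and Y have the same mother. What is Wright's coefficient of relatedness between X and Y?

Relatedness sums over independent paths through distinct common ancestors.
X and Y are related in two ways: half second cousins through their fathers (r = 1/64) and half-sibs through their shared mother (r = 1/4).
r = 1/64 + 1/4 = 17/64 = 0.265625.

0.265625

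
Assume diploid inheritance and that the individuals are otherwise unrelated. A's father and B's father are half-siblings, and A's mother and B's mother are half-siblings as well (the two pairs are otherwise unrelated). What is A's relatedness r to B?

Wright's path rule: contributions from independent ancestry routes add.
A and B are related in two ways: half first cousins through their fathers (r = 1/16) and half first cousins through their mothers (r = 1/16).
r = 1/16 + 1/16 = 0.125.

0.125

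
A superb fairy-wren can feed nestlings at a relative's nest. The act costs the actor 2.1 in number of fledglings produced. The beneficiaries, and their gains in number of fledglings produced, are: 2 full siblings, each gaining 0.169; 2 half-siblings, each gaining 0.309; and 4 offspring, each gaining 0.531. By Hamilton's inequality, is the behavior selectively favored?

Hamilton's rule: the trait is favored when the sum of r·B over every recipient exceeds the actor's cost C.
r to a full sibling = 0.5 (full sibs share both parents — two paths of length 2: r = 2·(1/2)^2 = 1/2).
r to a half-sibling = 0.25 (half-sibs share one parent — one path of length 2: r = (1/2)^2 = 1/4).
r to an offspring = 1/2 (one parent–offspring link: r = (1/2)^1 = 1/2).
Summing one r·B term per recipient: 2·0.5·0.169 + 2·0.25·0.309 + 4·0.5·0.531 = 1.3855.
1.3855 < 2.1: the indirect benefit is less than the cost.

No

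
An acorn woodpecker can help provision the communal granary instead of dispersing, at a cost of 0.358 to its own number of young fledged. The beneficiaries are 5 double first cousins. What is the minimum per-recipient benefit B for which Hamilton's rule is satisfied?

r to a double first cousin = 0.25 (double first cousins share both grandparent pairs — four paths of length 4: r = 4·(1/2)^4 = 1/4).
Hamilton's rule with n recipients of equal r: n·r·B > C, so B > C/(n·r) = 0.358/(5·0.25) = 0.2864.

0.2864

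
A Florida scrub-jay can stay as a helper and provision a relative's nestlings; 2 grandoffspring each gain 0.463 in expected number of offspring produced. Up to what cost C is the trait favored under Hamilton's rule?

r to a grandoffspring = 0.25 (two parent–offspring links: r = (1/2)^2 = 1/4).
Hamilton's rule: n·r·B > C, so the trait is favored while C < n·r·B = 2·0.25·0.463 = 0.2315.

0.2315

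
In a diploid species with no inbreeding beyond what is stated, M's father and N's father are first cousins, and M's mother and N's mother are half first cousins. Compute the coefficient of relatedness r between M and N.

0.046875

Wright's path rule: contributions from independent ancestry routes add.
M and N are related in two ways: second cousins through their fathers (r = 1/32) and half second cousins through their mothers (r = 1/64).
r = 1/32 + 1/64 = 0.046875.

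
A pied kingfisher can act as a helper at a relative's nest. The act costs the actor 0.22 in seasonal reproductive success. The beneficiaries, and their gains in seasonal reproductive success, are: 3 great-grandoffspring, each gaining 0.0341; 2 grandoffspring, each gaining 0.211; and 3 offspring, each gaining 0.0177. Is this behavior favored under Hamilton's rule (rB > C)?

No

Hamilton's rule: the trait is favored when the sum of r·B over every recipient exceeds the actor's cost C.
r to a great-grandoffspring = 0.125 (three parent–offspring links: r = (1/2)^3 = 1/8).
r to a grandoffspring = 1/4 (two parent–offspring links: r = (1/2)^2 = 1/4).
r to an offspring = 1/2 (one parent–offspring link: r = (1/2)^1 = 1/2).
Summing one r·B term per recipient: 3·0.125·0.0341 + 2·0.25·0.211 + 3·0.5·0.0177 = 0.1448375.
0.1448375 < 0.22: the indirect benefit is less than the cost.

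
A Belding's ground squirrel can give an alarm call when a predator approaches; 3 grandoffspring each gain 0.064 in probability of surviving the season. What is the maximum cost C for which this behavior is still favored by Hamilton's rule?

r to a grandoffspring = 0.25 (two parent–offspring links: r = (1/2)^2 = 1/4).
Hamilton's rule: n·r·B > C, so the trait is favored while C < n·r·B = 3·0.25·0.064 = 0.048.

0.048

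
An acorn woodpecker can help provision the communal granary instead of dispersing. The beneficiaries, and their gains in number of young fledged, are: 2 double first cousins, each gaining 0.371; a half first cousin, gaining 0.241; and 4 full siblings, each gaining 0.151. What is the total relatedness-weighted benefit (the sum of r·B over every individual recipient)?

0.5025625

r to a double first cousin = 1/4 (double first cousins share both grandparent pairs — four paths of length 4: r = 4·(1/2)^4 = 1/4).
r to a half first cousin = 0.0625 (half first cousins share one grandparent — one path of length 4: r = (1/2)^4 = 1/16).
r to a full sibling = 0.5 (full sibs share both parents — two paths of length 2: r = 2·(1/2)^2 = 1/2).
Summing one r·B term per recipient: 2·0.25·0.371 + 1·0.0625·0.241 + 4·0.5·0.151 = 0.5025625.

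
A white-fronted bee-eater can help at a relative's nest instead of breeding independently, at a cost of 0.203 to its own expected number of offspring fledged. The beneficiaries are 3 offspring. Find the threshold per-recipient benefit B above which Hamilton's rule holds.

0.1353

r to an offspring = 1/2 (one parent–offspring link: r = (1/2)^1 = 1/2).
Hamilton's rule with n recipients of equal r: n·r·B > C, so B > C/(n·r) = 0.203/(3·0.5) = 0.1353.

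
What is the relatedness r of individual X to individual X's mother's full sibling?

0.25

Each parent–offspring link contributes a factor of 1/2, and independent paths through distinct common ancestors add.
Full aunt/uncle↔niece/nephew: two paths of length 3 through the shared grandparent pair: r = 2·(1/2)^3 = 1/4.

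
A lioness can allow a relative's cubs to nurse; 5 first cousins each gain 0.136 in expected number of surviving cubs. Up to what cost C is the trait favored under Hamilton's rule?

0.085

r to a first cousin = 0.125 (first cousins share one grandparent pair — two paths of length 4: r = 2·(1/2)^4 = 1/8).
Hamilton's rule: n·r·B > C, so the trait is favored while C < n·r·B = 5·0.125·0.136 = 0.085.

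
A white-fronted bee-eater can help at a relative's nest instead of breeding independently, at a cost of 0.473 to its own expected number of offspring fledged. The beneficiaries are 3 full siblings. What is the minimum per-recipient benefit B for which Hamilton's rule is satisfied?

r to a full sibling = 1/2 (full sibs share both parents — two paths of length 2: r = 2·(1/2)^2 = 1/2).
Hamilton's rule with n recipients of equal r: n·r·B > C, so B > C/(n·r) = 0.473/(3·0.5) = 0.3153.

0.3153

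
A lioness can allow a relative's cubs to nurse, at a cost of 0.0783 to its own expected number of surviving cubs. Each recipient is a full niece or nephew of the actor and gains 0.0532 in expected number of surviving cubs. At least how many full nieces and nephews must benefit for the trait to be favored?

6

r to a full niece or nephew = 1/4 (full aunt/uncle↔niece/nephew: two paths of length 3 through the shared grandparent pair: r = 2·(1/2)^3 = 1/4).
Hamilton's rule: n·r·B > C  ⇒  n > C/(r·B) = 0.0783/(0.25·0.0532) = 5.887.
The smallest integer exceeding 5.887 is 6.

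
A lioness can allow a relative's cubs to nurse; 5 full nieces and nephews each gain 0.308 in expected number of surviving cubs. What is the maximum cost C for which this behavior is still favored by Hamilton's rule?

r to a full niece or nephew = 0.25 (full aunt/uncle↔niece/nephew: two paths of length 3 through the shared grandparent pair: r = 2·(1/2)^3 = 1/4).
Hamilton's rule: n·r·B > C, so the trait is favored while C < n·r·B = 5·0.25·0.308 = 0.385.

0.385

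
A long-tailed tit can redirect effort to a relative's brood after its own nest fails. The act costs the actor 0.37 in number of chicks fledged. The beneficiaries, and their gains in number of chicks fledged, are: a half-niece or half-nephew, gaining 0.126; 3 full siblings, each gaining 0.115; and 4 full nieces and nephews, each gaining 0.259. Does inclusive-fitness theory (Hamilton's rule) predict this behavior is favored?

Yes

Hamilton's rule: the trait is favored when the sum of r·B over every recipient exceeds the actor's cost C.
r to a half-niece or half-nephew = 0.125 (half-aunt/uncle↔niece/nephew: one path of length 3: r = (1/2)^3 = 1/8).
r to a full sibling = 0.5 (full sibs share both parents — two paths of length 2: r = 2·(1/2)^2 = 1/2).
r to a full niece or nephew = 1/4 (full aunt/uncle↔niece/nephew: two paths of length 3 through the shared grandparent pair: r = 2·(1/2)^3 = 1/4).
Summing one r·B term per recipient: 1·0.125·0.126 + 3·0.5·0.115 + 4·0.25·0.259 = 0.44725.
0.44725 > 0.37: the indirect benefit exceeds the cost.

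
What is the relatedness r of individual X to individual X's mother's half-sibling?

Each parent–offspring link contributes a factor of 1/2, and independent paths through distinct common ancestors add.
Half-aunt/uncle↔niece/nephew: one path of length 3: r = (1/2)^3 = 1/8.

0.125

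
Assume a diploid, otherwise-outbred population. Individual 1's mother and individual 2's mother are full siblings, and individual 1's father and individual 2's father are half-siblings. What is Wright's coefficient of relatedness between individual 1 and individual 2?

0.1875

With two independent routes of shared ancestry, r is the sum of the two contributions.
Individual 1 and individual 2 are related in two ways: first cousins through their mothers (r = 1/8) and half first cousins through their fathers (r = 1/16).
r = 1/8 + 1/16 = 3/16 = 0.1875.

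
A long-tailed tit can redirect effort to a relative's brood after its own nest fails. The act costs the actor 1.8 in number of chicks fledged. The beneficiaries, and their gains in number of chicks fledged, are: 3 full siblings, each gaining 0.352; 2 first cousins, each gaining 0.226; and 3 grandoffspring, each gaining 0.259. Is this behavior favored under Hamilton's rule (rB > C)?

Hamilton's rule: the trait is favored when the sum of r·B over every recipient exceeds the actor's cost C.
r to a full sibling = 0.5 (full sibs share both parents — two paths of length 2: r = 2·(1/2)^2 = 1/2).
r to a first cousin = 0.125 (first cousins share one grandparent pair — two paths of length 4: r = 2·(1/2)^4 = 1/8).
r to a grandoffspring = 1/4 (two parent–offspring links: r = (1/2)^2 = 1/4).
Summing one r·B term per recipient: 3·0.5·0.352 + 2·0.125·0.226 + 3·0.25·0.259 = 0.77875.
0.77875 < 1.8: the indirect benefit is less than the cost.

No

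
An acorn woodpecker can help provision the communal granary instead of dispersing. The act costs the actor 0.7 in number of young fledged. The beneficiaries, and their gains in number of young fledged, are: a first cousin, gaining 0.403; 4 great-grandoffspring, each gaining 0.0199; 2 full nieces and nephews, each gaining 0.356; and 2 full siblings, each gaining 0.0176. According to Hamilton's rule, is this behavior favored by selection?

No

Hamilton's rule: the trait is favored when the sum of r·B over every recipient exceeds the actor's cost C.
r to a first cousin = 0.125 (first cousins share one grandparent pair — two paths of length 4: r = 2·(1/2)^4 = 1/8).
r to a great-grandoffspring = 0.125 (three parent–offspring links: r = (1/2)^3 = 1/8).
r to a full niece or nephew = 1/4 (full aunt/uncle↔niece/nephew: two paths of length 3 through the shared grandparent pair: r = 2·(1/2)^3 = 1/4).
r to a full sibling = 0.5 (full sibs share both parents — two paths of length 2: r = 2·(1/2)^2 = 1/2).
Summing one r·B term per recipient: 1·0.125·0.403 + 4·0.125·0.0199 + 2·0.25·0.356 + 2·0.5·0.0176 = 0.255925.
0.255925 < 0.7: the indirect benefit is less than the cost.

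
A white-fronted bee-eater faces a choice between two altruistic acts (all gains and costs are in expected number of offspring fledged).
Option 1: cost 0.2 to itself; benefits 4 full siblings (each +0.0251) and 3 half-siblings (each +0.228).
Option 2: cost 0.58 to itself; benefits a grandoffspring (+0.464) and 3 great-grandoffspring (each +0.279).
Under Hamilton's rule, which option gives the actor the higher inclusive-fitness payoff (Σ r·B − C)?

Option 1: r to a full sibling = 0.5.
Option 1: r to a half-sibling = 0.25.
Option 1: Σ r·B − C = (4·0.5·0.0251 + 3·0.25·0.228) − 0.2 = 0.0212.
Option 2: r to a grandoffspring = 0.25.
Option 2: r to a great-grandoffspring = 0.125.
Option 2: Σ r·B − C = (1·0.25·0.464 + 3·0.125·0.279) − 0.58 = -0.359375.
Option 1 has the higher net inclusive-fitness payoff.

Option 1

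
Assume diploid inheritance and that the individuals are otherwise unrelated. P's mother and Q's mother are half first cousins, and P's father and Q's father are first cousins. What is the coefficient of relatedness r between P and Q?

Wright's path rule: contributions from independent ancestry routes add.
P and Q are related in two ways: half second cousins through their mothers (r = 1/64) and second cousins through their fathers (r = 1/32).
r = 1/64 + 1/32 = 0.046875.

0.046875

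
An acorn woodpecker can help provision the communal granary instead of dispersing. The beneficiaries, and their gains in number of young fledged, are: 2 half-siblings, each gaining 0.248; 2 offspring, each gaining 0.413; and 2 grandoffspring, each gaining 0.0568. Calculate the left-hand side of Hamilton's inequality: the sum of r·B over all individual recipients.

r to a half-sibling = 0.25 (half-sibs share one parent — one path of length 2: r = (1/2)^2 = 1/4).
r to an offspring = 1/2 (one parent–offspring link: r = (1/2)^1 = 1/2).
r to a grandoffspring = 0.25 (two parent–offspring links: r = (1/2)^2 = 1/4).
Summing one r·B term per recipient: 2·0.25·0.248 + 2·0.5·0.413 + 2·0.25·0.0568 = 0.5654.

0.5654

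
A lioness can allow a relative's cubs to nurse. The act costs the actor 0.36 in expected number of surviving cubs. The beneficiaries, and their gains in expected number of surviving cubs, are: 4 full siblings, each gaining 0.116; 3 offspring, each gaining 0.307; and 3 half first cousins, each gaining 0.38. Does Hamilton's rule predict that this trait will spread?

Yes

Hamilton's rule: the trait is favored when the sum of r·B over every recipient exceeds the actor's cost C.
r to a full sibling = 0.5 (full sibs share both parents — two paths of length 2: r = 2·(1/2)^2 = 1/2).
r to an offspring = 0.5 (one parent–offspring link: r = (1/2)^1 = 1/2).
r to a half first cousin = 0.0625 (half first cousins share one grandparent — one path of length 4: r = (1/2)^4 = 1/16).
Summing one r·B term per recipient: 4·0.5·0.116 + 3·0.5·0.307 + 3·0.0625·0.38 = 0.76375.
0.76375 > 0.36: the indirect benefit exceeds the cost.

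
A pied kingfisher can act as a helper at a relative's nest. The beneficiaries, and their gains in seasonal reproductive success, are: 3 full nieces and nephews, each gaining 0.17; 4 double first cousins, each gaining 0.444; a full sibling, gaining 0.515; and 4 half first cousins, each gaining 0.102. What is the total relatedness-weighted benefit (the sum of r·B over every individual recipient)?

r to a full niece or nephew = 0.25 (full aunt/uncle↔niece/nephew: two paths of length 3 through the shared grandparent pair: r = 2·(1/2)^3 = 1/4).
r to a double first cousin = 1/4 (double first cousins share both grandparent pairs — four paths of length 4: r = 4·(1/2)^4 = 1/4).
r to a full sibling = 0.5 (full sibs share both parents — two paths of length 2: r = 2·(1/2)^2 = 1/2).
r to a half first cousin = 1/16 (half first cousins share one grandparent — one path of length 4: r = (1/2)^4 = 1/16).
Summing one r·B term per recipient: 3·0.25·0.17 + 4·0.25·0.444 + 1·0.5·0.515 + 4·0.0625·0.102 = 0.8545.

0.8545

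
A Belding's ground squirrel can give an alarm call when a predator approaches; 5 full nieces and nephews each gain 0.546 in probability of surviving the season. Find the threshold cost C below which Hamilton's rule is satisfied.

r to a full niece or nephew = 1/4 (full aunt/uncle↔niece/nephew: two paths of length 3 through the shared grandparent pair: r = 2·(1/2)^3 = 1/4).
Hamilton's rule: n·r·B > C, so the trait is favored while C < n·r·B = 5·0.25·0.546 = 0.6825.

0.6825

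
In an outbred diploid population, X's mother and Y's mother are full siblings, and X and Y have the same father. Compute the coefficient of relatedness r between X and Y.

0.375

Relatedness sums over independent paths through distinct common ancestors.
X and Y are related in two ways: first cousins through their mothers (r = 1/8) and half-sibs through their shared father (r = 1/4).
r = 1/8 + 1/4 = 0.375.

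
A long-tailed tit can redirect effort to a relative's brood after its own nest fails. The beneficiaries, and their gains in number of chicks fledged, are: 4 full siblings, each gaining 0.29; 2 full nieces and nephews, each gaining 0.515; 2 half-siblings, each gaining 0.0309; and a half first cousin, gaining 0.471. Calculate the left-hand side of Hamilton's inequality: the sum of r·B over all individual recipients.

0.8823875

r to a full sibling = 1/2 (full sibs share both parents — two paths of length 2: r = 2·(1/2)^2 = 1/2).
r to a full niece or nephew = 0.25 (full aunt/uncle↔niece/nephew: two paths of length 3 through the shared grandparent pair: r = 2·(1/2)^3 = 1/4).
r to a half-sibling = 1/4 (half-sibs share one parent — one path of length 2: r = (1/2)^2 = 1/4).
r to a half first cousin = 1/16 (half first cousins share one grandparent — one path of length 4: r = (1/2)^4 = 1/16).
Summing one r·B term per recipient: 4·0.5·0.29 + 2·0.25·0.515 + 2·0.25·0.0309 + 1·0.0625·0.471 = 0.8823875.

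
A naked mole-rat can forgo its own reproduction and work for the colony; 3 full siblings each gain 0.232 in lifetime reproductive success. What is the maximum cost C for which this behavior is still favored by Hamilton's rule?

0.348

r to a full sibling = 0.5 (full sibs share both parents — two paths of length 2: r = 2·(1/2)^2 = 1/2).
Hamilton's rule: n·r·B > C, so the trait is favored while C < n·r·B = 3·0.5·0.232 = 0.348.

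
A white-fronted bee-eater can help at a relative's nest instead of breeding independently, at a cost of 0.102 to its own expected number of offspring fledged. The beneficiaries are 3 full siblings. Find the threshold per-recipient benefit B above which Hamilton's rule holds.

0.068

r to a full sibling = 0.5 (full sibs share both parents — two paths of length 2: r = 2·(1/2)^2 = 1/2).
Hamilton's rule with n recipients of equal r: n·r·B > C, so B > C/(n·r) = 0.102/(3·0.5) = 0.068.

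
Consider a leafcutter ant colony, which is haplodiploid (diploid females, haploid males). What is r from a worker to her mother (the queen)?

One meiotic link between diploid queen and diploid daughter: r = 1/2.

0.5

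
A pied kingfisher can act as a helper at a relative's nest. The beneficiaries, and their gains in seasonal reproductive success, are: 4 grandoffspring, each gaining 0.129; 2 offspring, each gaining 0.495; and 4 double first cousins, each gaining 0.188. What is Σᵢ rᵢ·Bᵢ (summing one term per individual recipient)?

r to a grandoffspring = 0.25 (two parent–offspring links: r = (1/2)^2 = 1/4).
r to an offspring = 1/2 (one parent–offspring link: r = (1/2)^1 = 1/2).
r to a double first cousin = 1/4 (double first cousins share both grandparent pairs — four paths of length 4: r = 4·(1/2)^4 = 1/4).
Summing one r·B term per recipient: 4·0.25·0.129 + 2·0.5·0.495 + 4·0.25·0.188 = 0.812.

0.812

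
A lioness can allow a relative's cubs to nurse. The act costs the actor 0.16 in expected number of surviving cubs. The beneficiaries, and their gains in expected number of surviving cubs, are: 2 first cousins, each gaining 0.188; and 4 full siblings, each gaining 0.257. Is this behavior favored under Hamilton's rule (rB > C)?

Yes

Hamilton's rule: the trait is favored when the sum of r·B over every recipient exceeds the actor's cost C.
r to a first cousin = 0.125 (first cousins share one grandparent pair — two paths of length 4: r = 2·(1/2)^4 = 1/8).
r to a full sibling = 1/2 (full sibs share both parents — two paths of length 2: r = 2·(1/2)^2 = 1/2).
Summing one r·B term per recipient: 2·0.125·0.188 + 4·0.5·0.257 = 0.561.
0.561 > 0.16: the indirect benefit exceeds the cost.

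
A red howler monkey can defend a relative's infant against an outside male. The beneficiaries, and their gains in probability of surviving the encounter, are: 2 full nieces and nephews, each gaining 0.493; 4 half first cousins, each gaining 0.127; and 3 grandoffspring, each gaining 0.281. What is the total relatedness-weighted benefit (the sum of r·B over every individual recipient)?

r to a full niece or nephew = 1/4 (full aunt/uncle↔niece/nephew: two paths of length 3 through the shared grandparent pair: r = 2·(1/2)^3 = 1/4).
r to a half first cousin = 0.0625 (half first cousins share one grandparent — one path of length 4: r = (1/2)^4 = 1/16).
r to a grandoffspring = 1/4 (two parent–offspring links: r = (1/2)^2 = 1/4).
Summing one r·B term per recipient: 2·0.25·0.493 + 4·0.0625·0.127 + 3·0.25·0.281 = 0.489.

0.489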